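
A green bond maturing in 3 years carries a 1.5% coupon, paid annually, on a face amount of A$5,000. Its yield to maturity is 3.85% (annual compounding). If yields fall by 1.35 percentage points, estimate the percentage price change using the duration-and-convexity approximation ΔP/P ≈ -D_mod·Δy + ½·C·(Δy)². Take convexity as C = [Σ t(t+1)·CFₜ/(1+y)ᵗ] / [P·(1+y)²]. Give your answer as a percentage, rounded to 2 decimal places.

With y = 0.0385:
  t   CF        PV=CF/(1+0.0385)^t    t·PV        t(t+1)·PV
  1        75.00        72.2195        72.2195         144.4391
  2        75.00        69.5422       139.0843         417.2530
  3     5,075.00     4,531.2346    13,593.7037      54,374.8147
  Σ                  4,672.9963    13,805.0076      54,936.5068
P = 4,672.9963; D_Mac = 2.95421 yrs; D_mod = 2.84469 yrs; C = 10.90066.
Duration effect: -2.84469 × (-0.0135) = +0.038403
Convexity effect: 0.5 × 10.90066 × (-0.0135)² = +0.0009933
ΔP/P ≈ +0.038403 + 0.0009933 = +0.039397 = +3.9397%.

+3.94%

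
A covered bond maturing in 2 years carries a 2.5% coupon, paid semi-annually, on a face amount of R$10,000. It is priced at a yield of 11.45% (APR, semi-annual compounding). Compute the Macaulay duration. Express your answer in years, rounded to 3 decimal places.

Periodic yield y = 0.05725. Discount each cash flow and weight by its period:
  t   CF        PV=CF/(1+0.05725)^t    t·PV
  1       125.00       118.2313       118.2313
  2       125.00       111.8290       223.6581
  3       125.00       105.7735       317.3205
  4    10,125.00     8,103.7168    32,414.8673
  Σ                  8,439.5506    33,074.0772
Price P = Σ PV = 8,439.5506.
Macaulay duration = Σ(t·PV) / P = 33,074.0772 / 8,439.5506 = 3.91894 half-year periods.
In years: 3.91894 / 2 = 1.95947 years.

1.959 years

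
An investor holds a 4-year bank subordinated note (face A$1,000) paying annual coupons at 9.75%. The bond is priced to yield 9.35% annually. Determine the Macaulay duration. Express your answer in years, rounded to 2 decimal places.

Periodic yield y = 0.0935. Discount each cash flow and weight by its year:
  t   CF        PV=CF/(1+0.0935)^t    t·PV
  1        97.50        89.1632        89.1632
  2        97.50        81.5393       163.0786
  3        97.50        74.5673       223.7018
  4     1,097.50       767.5901     3,070.3605
  Σ                  1,012.8599     3,546.3042
Price P = Σ PV = 1,012.8599.
Macaulay duration = Σ(t·PV) / P = 3,546.3042 / 1,012.8599 = 3.50128 years.

3.50 years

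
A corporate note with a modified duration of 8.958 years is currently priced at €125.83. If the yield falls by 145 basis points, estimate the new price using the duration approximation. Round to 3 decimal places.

Duration approximation: ΔP/P ≈ -D_mod · Δy = -8.958 × (-0.0145) = +0.129891.
New price ≈ 125.83 × (1 + 0.129891) = 142.17418453.

€142.174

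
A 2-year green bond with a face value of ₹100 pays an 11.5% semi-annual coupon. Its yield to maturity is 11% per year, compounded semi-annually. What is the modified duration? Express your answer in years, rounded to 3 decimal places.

1.747 years

Periodic yield y = 0.055. First find Macaulay duration:
  t   CF        PV=CF/(1+0.055)^t    t·PV
  1         5.75         5.4502         5.4502
  2         5.75         5.1661        10.3322
  3         5.75         4.8968        14.6903
  4       105.75        85.3632       341.4527
  Σ                    100.8763       371.9255
P = 100.8763; Macaulay duration = 371.9255 / 100.8763 = 3.68695 half-year periods = 1.84347 years.
Modified duration = D_Mac / (1 + y) = 1.84347 / 1.055 = 1.74737 years.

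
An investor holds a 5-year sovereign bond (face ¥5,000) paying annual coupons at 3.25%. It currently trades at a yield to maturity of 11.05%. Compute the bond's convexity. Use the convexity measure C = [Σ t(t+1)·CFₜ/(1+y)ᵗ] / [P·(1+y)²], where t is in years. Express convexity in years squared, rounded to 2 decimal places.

With y = 0.1105:
  t   CF        PV=CF/(1+0.1105)^t    t·PV        t(t+1)·PV
  1       162.50       146.3305       146.3305         292.6610
  2       162.50       131.7699       263.5398         790.6194
  3       162.50       118.6582       355.9745       1,423.8981
  4       162.50       106.8511       427.4045       2,137.0226
  5     5,162.50     3,056.8016    15,284.0079      91,704.0476
  Σ                  3,560.4113    16,477.2573      96,348.2487
P = 3,560.4113.
Convexity = Σ t(t+1)·PV / [P·(1+y)²] = 96,348.2487 / (3,560.4113 × 1.233210) = 21.94353.

21.94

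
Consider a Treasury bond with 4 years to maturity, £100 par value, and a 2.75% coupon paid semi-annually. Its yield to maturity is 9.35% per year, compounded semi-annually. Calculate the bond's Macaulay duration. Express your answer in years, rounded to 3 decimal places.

3.785 years

Periodic yield y = 0.04675. Discount each cash flow and weight by its period:
  t   CF        PV=CF/(1+0.04675)^t    t·PV
  1        1.375         1.3136         1.3136
  2        1.375         1.2549         2.5098
  3        1.375         1.1989         3.5966
  4        1.375         1.1453         4.5813
  5        1.375         1.0942         5.4709
  6        1.375         1.0453         6.2719
  7        1.375         0.9986         6.9904
  8      101.375        70.3375       562.7002
  Σ                     78.3884       593.4347
Price P = Σ PV = 78.3884.
Macaulay duration = Σ(t·PV) / P = 593.4347 / 78.3884 = 7.57044 half-year periods.
In years: 7.57044 / 2 = 3.78522 years.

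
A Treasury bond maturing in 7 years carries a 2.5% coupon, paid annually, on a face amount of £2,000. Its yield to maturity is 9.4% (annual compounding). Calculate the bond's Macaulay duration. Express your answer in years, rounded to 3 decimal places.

Periodic yield y = 0.094. Discount each cash flow and weight by its year:
  t   CF        PV=CF/(1+0.094)^t    t·PV
  1        50.00        45.7038        45.7038
  2        50.00        41.7768        83.5536
  3        50.00        38.1872       114.5617
  4        50.00        34.9061       139.6242
  5        50.00        31.9068       159.5341
  6        50.00        29.1653       174.9916
  7     2,050.00     1,093.0313     7,651.2192
  Σ                  1,314.6773     8,369.1883
Price P = Σ PV = 1,314.6773.
Macaulay duration = Σ(t·PV) / P = 8,369.1883 / 1,314.6773 = 6.36596 years.

6.366 years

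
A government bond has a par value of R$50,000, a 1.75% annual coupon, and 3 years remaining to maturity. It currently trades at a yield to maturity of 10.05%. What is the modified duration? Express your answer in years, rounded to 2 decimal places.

Periodic yield y = 0.1005. First find Macaulay duration:
  t   CF        PV=CF/(1+0.1005)^t    t·PV
  1       875.00       795.0931       795.0931
  2       875.00       722.4835     1,444.9671
  3    50,875.00    38,171.0654   114,513.1961
  Σ                 39,688.6421   116,753.2564
P = 39,688.6421; Macaulay duration = 116,753.2564 / 39,688.6421 = 2.94173 years.
Modified duration = D_Mac / (1 + y) = 2.94173 / 1.1005 = 2.67308 years.

2.67 years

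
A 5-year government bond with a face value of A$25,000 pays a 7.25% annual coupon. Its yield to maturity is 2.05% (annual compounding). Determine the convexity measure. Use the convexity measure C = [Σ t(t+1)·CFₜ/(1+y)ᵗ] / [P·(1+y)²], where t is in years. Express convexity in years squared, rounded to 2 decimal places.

With y = 0.0205:
  t   CF        PV=CF/(1+0.0205)^t    t·PV        t(t+1)·PV
  1     1,812.50     1,776.0902     1,776.0902       3,552.1803
  2     1,812.50     1,740.4117     3,480.8234      10,442.4703
  3     1,812.50     1,705.4500     5,116.3500      20,465.3998
  4     1,812.50     1,671.1906     6,684.7623      33,423.8116
  5    26,812.50    24,225.4729   121,127.3647     726,764.1882
  Σ                 31,118.6154   138,185.3906     794,648.0502
P = 31,118.6154.
Convexity = Σ t(t+1)·PV / [P·(1+y)²] = 794,648.0502 / (31,118.6154 × 1.041420) = 24.52046.

24.52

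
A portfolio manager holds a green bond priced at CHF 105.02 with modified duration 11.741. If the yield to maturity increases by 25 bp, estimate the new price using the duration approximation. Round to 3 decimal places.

CHF 101.937

Duration approximation: ΔP/P ≈ -D_mod · Δy = -11.741 × (+0.0025) = -0.0293525.
New price ≈ 105.02 × (1 - 0.0293525) = 101.93740045.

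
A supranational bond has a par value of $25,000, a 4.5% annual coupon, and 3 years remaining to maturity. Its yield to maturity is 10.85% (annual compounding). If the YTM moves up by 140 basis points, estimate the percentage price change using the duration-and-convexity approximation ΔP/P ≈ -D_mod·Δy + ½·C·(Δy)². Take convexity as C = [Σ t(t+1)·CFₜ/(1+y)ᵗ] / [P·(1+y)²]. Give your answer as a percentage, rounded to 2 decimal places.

With y = 0.1085:
  t   CF        PV=CF/(1+0.1085)^t    t·PV        t(t+1)·PV
  1     1,125.00     1,014.8850     1,014.8850       2,029.7700
  2     1,125.00       915.5480     1,831.0960       5,493.2881
  3    26,125.00    19,180.0267    57,540.0800     230,160.3201
  Σ                 21,110.4597    60,386.0610     237,683.3781
P = 21,110.4597; D_Mac = 2.86048 yrs; D_mod = 2.58050 yrs; C = 9.16283.
Duration effect: -2.58050 × (+0.014) = -0.036127
Convexity effect: 0.5 × 9.16283 × (0.014)² = +0.0008980
ΔP/P ≈ -0.036127 + 0.0008980 = -0.035229 = -3.5229%.

-3.52%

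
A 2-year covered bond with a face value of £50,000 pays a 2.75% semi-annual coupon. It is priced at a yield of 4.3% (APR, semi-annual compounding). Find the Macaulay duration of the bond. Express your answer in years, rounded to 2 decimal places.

1.96 years

Periodic yield y = 0.0215. Discount each cash flow and weight by its period:
  t   CF        PV=CF/(1+0.0215)^t    t·PV
  1       687.50       673.0299       673.0299
  2       687.50       658.8643     1,317.7286
  3       687.50       644.9968     1,934.9905
  4    50,687.50    46,552.9694   186,211.8775
  Σ                 48,529.8604   190,137.6265
Price P = Σ PV = 48,529.8604.
Macaulay duration = Σ(t·PV) / P = 190,137.6265 / 48,529.8604 = 3.91795 half-year periods.
In years: 3.91795 / 2 = 1.95898 years.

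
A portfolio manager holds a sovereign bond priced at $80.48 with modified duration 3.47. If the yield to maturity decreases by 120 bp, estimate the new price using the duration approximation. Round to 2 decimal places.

Duration approximation: ΔP/P ≈ -D_mod · Δy = -3.47 × (-0.012) = +0.041640.
New price ≈ 80.48 × (1 + 0.041640) = 83.8311872.

$83.83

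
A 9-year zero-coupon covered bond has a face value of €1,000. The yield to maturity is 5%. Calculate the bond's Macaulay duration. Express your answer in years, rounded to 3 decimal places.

A zero-coupon bond has a single cash flow at maturity, so its Macaulay duration equals its maturity: 9 years.

9.000 years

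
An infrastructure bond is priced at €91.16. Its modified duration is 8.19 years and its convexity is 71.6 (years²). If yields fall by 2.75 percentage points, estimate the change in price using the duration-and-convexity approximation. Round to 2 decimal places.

+€23.00

Duration effect: -D_mod·Δy = -8.19 × (-0.0275) = +0.225225
Convexity effect: ½·C·(Δy)² = 0.5 × 71.6 × (-0.0275)² = +0.02707375
ΔP/P ≈ +0.225225 + 0.02707375 = +0.25229875
ΔP ≈ 91.16 × (+0.25229875) = +22.99955405.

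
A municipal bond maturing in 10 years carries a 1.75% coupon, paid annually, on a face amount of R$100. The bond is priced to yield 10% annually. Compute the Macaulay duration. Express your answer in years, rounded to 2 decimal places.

8.85 years

Periodic yield y = 0.1. Discount each cash flow and weight by its year:
  t   CF        PV=CF/(1+0.1)^t    t·PV
  1         1.75         1.5909         1.5909
  2         1.75         1.4463         2.8926
  3         1.75         1.3148         3.9444
  4         1.75         1.1953         4.7811
  5         1.75         1.0866         5.4331
  6         1.75         0.9878         5.9270
  7         1.75         0.8980         6.2862
  8         1.75         0.8164         6.5311
  9         1.75         0.7422         6.6795
  10      101.75        39.2290       392.2903
  Σ                     49.3073       436.3561
Price P = Σ PV = 49.3073.
Macaulay duration = Σ(t·PV) / P = 436.3561 / 49.3073 = 8.84972 years.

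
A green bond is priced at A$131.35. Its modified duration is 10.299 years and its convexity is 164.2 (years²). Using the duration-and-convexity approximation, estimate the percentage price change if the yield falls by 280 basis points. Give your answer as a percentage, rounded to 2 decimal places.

Duration effect: -D_mod·Δy = -10.299 × (-0.028) = +0.288372
Convexity effect: ½·C·(Δy)² = 0.5 × 164.2 × (-0.028)² = +0.0643664
ΔP/P ≈ +0.288372 + 0.0643664 = +0.3527384
= +35.27384%.

+35.27%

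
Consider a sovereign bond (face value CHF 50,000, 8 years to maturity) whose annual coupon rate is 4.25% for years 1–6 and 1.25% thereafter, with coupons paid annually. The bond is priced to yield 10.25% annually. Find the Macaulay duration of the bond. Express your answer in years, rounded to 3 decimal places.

6.646 years

Periodic yield y = 0.1025. Discount each cash flow and weight by its year:
  t   CF        PV=CF/(1+0.1025)^t    t·PV
  1     2,125.00     1,927.4376     1,927.4376
  2     2,125.00     1,748.2428     3,496.4855
  3     2,125.00     1,585.7077     4,757.1232
  4     2,125.00     1,438.2836     5,753.1346
  5     2,125.00     1,304.5657     6,522.8283
  6     2,125.00     1,183.2795     7,099.6771
  7       625.00       315.6675     2,209.6723
  8    50,625.00    23,191.8958   185,535.1664
  Σ                 32,695.0802   217,301.5250
Price P = Σ PV = 32,695.0802.
Macaulay duration = Σ(t·PV) / P = 217,301.5250 / 32,695.0802 = 6.64631 years.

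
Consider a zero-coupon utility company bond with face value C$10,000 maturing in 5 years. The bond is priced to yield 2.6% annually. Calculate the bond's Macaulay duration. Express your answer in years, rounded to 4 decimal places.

A zero-coupon bond has a single cash flow at maturity, so its Macaulay duration equals its maturity: 5 years.

5.0000 years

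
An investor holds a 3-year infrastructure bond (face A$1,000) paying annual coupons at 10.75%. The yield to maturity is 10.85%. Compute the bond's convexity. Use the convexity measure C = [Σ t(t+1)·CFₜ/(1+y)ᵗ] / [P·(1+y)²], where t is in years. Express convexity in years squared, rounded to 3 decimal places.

8.546

With y = 0.1085:
  t   CF        PV=CF/(1+0.1085)^t    t·PV        t(t+1)·PV
  1       107.50        96.9779        96.9779         193.9558
  2       107.50        87.4857       174.9714         524.9142
  3     1,107.50       813.0863     2,439.2589       9,757.0356
  Σ                    997.5499     2,711.2082      10,475.9056
P = 997.5499.
Convexity = Σ t(t+1)·PV / [P·(1+y)²] = 10,475.9056 / (997.5499 × 1.228772) = 8.54645.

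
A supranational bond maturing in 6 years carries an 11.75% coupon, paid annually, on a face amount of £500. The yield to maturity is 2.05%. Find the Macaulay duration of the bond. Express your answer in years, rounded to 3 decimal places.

4.910 years

Periodic yield y = 0.0205. Discount each cash flow and weight by its year:
  t   CF        PV=CF/(1+0.0205)^t    t·PV
  1        58.75        57.5698        57.5698
  2        58.75        56.4133       112.8267
  3        58.75        55.2801       165.8403
  4        58.75        54.1696       216.6785
  5        58.75        53.0815       265.4073
  6       558.75       494.6972     2,968.1834
  Σ                    771.2116     3,786.5060
Price P = Σ PV = 771.2116.
Macaulay duration = Σ(t·PV) / P = 3,786.5060 / 771.2116 = 4.90981 years.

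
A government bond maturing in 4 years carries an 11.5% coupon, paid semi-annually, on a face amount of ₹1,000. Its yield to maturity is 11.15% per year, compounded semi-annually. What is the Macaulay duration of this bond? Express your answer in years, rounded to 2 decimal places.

3.32 years

Periodic yield y = 0.05575. Discount each cash flow and weight by its period:
  t   CF        PV=CF/(1+0.05575)^t    t·PV
  1        57.50        54.4637        54.4637
  2        57.50        51.5876       103.1753
  3        57.50        48.8635       146.5905
  4        57.50        46.2832       185.1328
  5        57.50        43.8392       219.1959
  6        57.50        41.5242       249.1452
  7        57.50        39.3315       275.3203
  8     1,057.50       685.1595     5,481.2756
  Σ                  1,011.0523     6,714.2993
Price P = Σ PV = 1,011.0523.
Macaulay duration = Σ(t·PV) / P = 6,714.2993 / 1,011.0523 = 6.64090 half-year periods.
In years: 6.64090 / 2 = 3.32045 years.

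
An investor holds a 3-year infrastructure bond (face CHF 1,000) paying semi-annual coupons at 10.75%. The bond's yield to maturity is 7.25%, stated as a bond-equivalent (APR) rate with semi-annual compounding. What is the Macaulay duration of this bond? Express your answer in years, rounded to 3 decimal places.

2.660 years

Periodic yield y = 0.03625. Discount each cash flow and weight by its period:
  t   CF        PV=CF/(1+0.03625)^t    t·PV
  1        53.75        51.8697        51.8697
  2        53.75        50.0552       100.1104
  3        53.75        48.3042       144.9126
  4        53.75        46.6144       186.4577
  5        53.75        44.9838       224.9188
  6     1,053.75       851.0407     5,106.2442
  Σ                  1,092.8680     5,814.5134
Price P = Σ PV = 1,092.8680.
Macaulay duration = Σ(t·PV) / P = 5,814.5134 / 1,092.8680 = 5.32042 half-year periods.
In years: 5.32042 / 2 = 2.66021 years.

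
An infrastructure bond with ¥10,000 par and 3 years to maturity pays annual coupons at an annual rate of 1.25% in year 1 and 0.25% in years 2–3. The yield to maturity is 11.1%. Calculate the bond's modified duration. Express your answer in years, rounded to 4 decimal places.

Periodic yield y = 0.111. First find Macaulay duration:
  t   CF        PV=CF/(1+0.111)^t    t·PV
  1       125.00       112.5113       112.5113
  2        25.00        20.2541        40.5081
  3    10,025.00     7,310.4179    21,931.2537
  Σ                  7,443.1832    22,084.2731
P = 7,443.1832; Macaulay duration = 22,084.2731 / 7,443.1832 = 2.96705 years.
Modified duration = D_Mac / (1 + y) = 2.96705 / 1.111 = 2.67061 years.

2.6706 years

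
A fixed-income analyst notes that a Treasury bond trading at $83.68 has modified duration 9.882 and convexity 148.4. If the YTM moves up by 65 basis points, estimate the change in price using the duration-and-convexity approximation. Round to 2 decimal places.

-$5.11

Duration effect: -D_mod·Δy = -9.882 × (+0.0065) = -0.064233
Convexity effect: ½·C·(Δy)² = 0.5 × 148.4 × (0.0065)² = +0.00313495
ΔP/P ≈ -0.064233 + 0.00313495 = -0.06109805
ΔP ≈ 83.68 × (-0.06109805) = -5.112684824.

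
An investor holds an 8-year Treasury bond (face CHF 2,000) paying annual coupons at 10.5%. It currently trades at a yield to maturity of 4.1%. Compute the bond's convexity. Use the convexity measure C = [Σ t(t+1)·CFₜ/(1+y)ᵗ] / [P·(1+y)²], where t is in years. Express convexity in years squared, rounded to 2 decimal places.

With y = 0.041:
  t   CF        PV=CF/(1+0.041)^t    t·PV        t(t+1)·PV
  1       210.00       201.7291       201.7291         403.4582
  2       210.00       193.7840       387.5679       1,162.7038
  3       210.00       186.1517       558.4552       2,233.8209
  4       210.00       178.8201       715.2805       3,576.4024
  5       210.00       171.7773       858.8863       5,153.3175
  6       210.00       165.0118       990.0706       6,930.4943
  7       210.00       158.5127     1,109.5892       8,876.7137
  8     2,210.00     1,602.4572    12,819.6576     115,376.9181
  Σ                  2,858.2439    17,641.2364     143,713.8289
P = 2,858.2439.
Convexity = Σ t(t+1)·PV / [P·(1+y)²] = 143,713.8289 / (2,858.2439 × 1.083681) = 46.39785.

46.40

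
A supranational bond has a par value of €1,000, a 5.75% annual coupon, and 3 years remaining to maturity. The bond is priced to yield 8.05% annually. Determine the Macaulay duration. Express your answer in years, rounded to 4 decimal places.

2.8345 years

Periodic yield y = 0.0805. Discount each cash flow and weight by its year:
  t   CF        PV=CF/(1+0.0805)^t    t·PV
  1        57.50        53.2161        53.2161
  2        57.50        49.2514        98.5027
  3     1,057.50       838.3127     2,514.9382
  Σ                    940.7802     2,666.6570
Price P = Σ PV = 940.7802.
Macaulay duration = Σ(t·PV) / P = 2,666.6570 / 940.7802 = 2.83452 years.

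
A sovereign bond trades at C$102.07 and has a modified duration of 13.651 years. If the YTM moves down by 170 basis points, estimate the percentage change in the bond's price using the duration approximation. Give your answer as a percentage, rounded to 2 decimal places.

+23.21%

Duration approximation: ΔP/P ≈ -D_mod · Δy = -13.651 × (-0.017) = +0.232067.
As a percentage: +23.2067%.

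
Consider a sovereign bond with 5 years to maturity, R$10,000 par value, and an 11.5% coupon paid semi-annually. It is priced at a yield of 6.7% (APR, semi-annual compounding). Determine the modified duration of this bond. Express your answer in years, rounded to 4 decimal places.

3.9119 years

Periodic yield y = 0.0335. First find Macaulay duration:
  t   CF        PV=CF/(1+0.0335)^t    t·PV
  1       575.00       556.3619       556.3619
  2       575.00       538.3279     1,076.6558
  3       575.00       520.8785     1,562.6354
  4       575.00       503.9946     2,015.9786
  5       575.00       487.6581     2,438.2905
  6       575.00       471.8511     2,831.1065
  7       575.00       456.5564     3,195.8951
  8       575.00       441.7576     3,534.0605
  9       575.00       427.4384     3,846.9454
  10   10,575.00     7,606.3371    76,063.3706
  Σ                 12,011.1615    97,121.3003
P = 12,011.1615; Macaulay duration = 97,121.3003 / 12,011.1615 = 8.08592 half-year periods = 4.04296 years.
Modified duration = D_Mac / (1 + y) = 4.04296 / 1.0335 = 3.91191 years.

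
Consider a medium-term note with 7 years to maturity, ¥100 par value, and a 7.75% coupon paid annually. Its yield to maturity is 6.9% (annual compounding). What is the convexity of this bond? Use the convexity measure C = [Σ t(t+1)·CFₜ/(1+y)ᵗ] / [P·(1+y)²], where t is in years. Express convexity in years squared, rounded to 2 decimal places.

With y = 0.069:
  t   CF        PV=CF/(1+0.069)^t    t·PV        t(t+1)·PV
  1         7.75         7.2498         7.2498          14.4995
  2         7.75         6.7818        13.5636          40.6909
  3         7.75         6.3441        19.0322          76.1289
  4         7.75         5.9346        23.7384         118.6918
  5         7.75         5.5515        27.7577         166.5461
  6         7.75         5.1932        31.1592         218.1146
  7       107.75        67.5419       472.7934       3,782.3470
  Σ                    104.5969       595.2943       4,417.0189
P = 104.5969.
Convexity = Σ t(t+1)·PV / [P·(1+y)²] = 4,417.0189 / (104.5969 × 1.142761) = 36.95345.

36.95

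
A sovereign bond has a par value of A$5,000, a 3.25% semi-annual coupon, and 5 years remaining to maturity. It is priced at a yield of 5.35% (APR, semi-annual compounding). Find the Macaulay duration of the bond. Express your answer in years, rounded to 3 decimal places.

4.634 years

Periodic yield y = 0.02675. Discount each cash flow and weight by its period:
  t   CF        PV=CF/(1+0.02675)^t    t·PV
  1        81.25        79.1332        79.1332
  2        81.25        77.0715       154.1430
  3        81.25        75.0636       225.1907
  4        81.25        73.1079       292.4317
  5        81.25        71.2032       356.0162
  6        81.25        69.3482       416.0891
  7        81.25        67.5415       472.7902
  8        81.25        65.7818       526.2543
  9        81.25        64.0680       576.6117
  10    5,081.25     3,902.3251    39,023.2510
  Σ                  4,544.6440    42,121.9113
Price P = Σ PV = 4,544.6440.
Macaulay duration = Σ(t·PV) / P = 42,121.9113 / 4,544.6440 = 9.26847 half-year periods.
In years: 9.26847 / 2 = 4.63424 years.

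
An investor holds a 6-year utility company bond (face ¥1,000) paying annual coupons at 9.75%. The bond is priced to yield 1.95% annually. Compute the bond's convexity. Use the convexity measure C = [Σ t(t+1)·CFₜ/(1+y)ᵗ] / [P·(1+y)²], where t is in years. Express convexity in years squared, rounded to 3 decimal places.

31.702

With y = 0.0195:
  t   CF        PV=CF/(1+0.0195)^t    t·PV        t(t+1)·PV
  1        97.50        95.6351        95.6351         191.2702
  2        97.50        93.8059       187.6118         562.8354
  3        97.50        92.0117       276.0350       1,104.1401
  4        97.50        90.2518       361.0071       1,805.0353
  5        97.50        88.5255       442.6276       2,655.7655
  6     1,097.50       977.4198     5,864.5190      41,051.6331
  Σ                  1,437.6498     7,227.4356      47,370.6795
P = 1,437.6498.
Convexity = Σ t(t+1)·PV / [P·(1+y)²] = 47,370.6795 / (1,437.6498 × 1.039380) = 31.70166.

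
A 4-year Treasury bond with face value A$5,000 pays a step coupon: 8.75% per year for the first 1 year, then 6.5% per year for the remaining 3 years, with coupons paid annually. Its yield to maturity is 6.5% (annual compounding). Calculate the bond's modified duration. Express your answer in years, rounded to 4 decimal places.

3.3743 years

Periodic yield y = 0.065. First find Macaulay duration:
  t   CF        PV=CF/(1+0.065)^t    t·PV
  1       437.50       410.7981       410.7981
  2       325.00       286.5393       573.0785
  3       325.00       269.0510       807.1529
  4     5,325.00     4,139.2455    16,556.9818
  Σ                  5,105.6338    18,348.0114
P = 5,105.6338; Macaulay duration = 18,348.0114 / 5,105.6338 = 3.59368 years.
Modified duration = D_Mac / (1 + y) = 3.59368 / 1.065 = 3.37435 years.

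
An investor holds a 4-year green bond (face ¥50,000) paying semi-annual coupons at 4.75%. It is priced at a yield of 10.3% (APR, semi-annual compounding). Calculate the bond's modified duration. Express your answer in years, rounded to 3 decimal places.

3.472 years

Periodic yield y = 0.0515. First find Macaulay duration:
  t   CF        PV=CF/(1+0.0515)^t    t·PV
  1     1,187.50     1,129.3390     1,129.3390
  2     1,187.50     1,074.0267     2,148.0533
  3     1,187.50     1,021.4234     3,064.2701
  4     1,187.50       971.3964     3,885.5858
  5     1,187.50       923.8197     4,619.0986
  6     1,187.50       878.5732     5,271.4393
  7     1,187.50       835.5428     5,848.7993
  8    51,187.50    34,252.2971   274,018.3771
  Σ                 41,086.4184   299,984.9626
P = 41,086.4184; Macaulay duration = 299,984.9626 / 41,086.4184 = 7.30132 half-year periods = 3.65066 years.
Modified duration = D_Mac / (1 + y) = 3.65066 / 1.0515 = 3.47186 years.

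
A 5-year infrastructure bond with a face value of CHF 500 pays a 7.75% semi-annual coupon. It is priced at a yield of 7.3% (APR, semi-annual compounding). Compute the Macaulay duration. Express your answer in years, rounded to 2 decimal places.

4.25 years

Periodic yield y = 0.0365. Discount each cash flow and weight by its period:
  t   CF        PV=CF/(1+0.0365)^t    t·PV
  1       19.375        18.6927        18.6927
  2       19.375        18.0345        36.0689
  3       19.375        17.3994        52.1981
  4       19.375        16.7867        67.1467
  5       19.375        16.1955        80.9777
  6       19.375        15.6252        93.7513
  7       19.375        15.0750       105.5248
  8       19.375        14.5441       116.3529
  9       19.375        14.0319       126.2875
  10     519.375       362.9008     3,629.0084
  Σ                    509.2858     4,326.0090
Price P = Σ PV = 509.2858.
Macaulay duration = Σ(t·PV) / P = 4,326.0090 / 509.2858 = 8.49427 half-year periods.
In years: 8.49427 / 2 = 4.24713 years.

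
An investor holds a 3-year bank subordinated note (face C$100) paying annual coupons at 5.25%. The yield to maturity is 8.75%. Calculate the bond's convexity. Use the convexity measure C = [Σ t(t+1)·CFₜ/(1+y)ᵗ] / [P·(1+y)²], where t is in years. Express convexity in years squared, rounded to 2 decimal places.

With y = 0.0875:
  t   CF        PV=CF/(1+0.0875)^t    t·PV        t(t+1)·PV
  1         5.25         4.8276         4.8276           9.6552
  2         5.25         4.4392         8.8783          26.6350
  3       105.25        81.8341       245.5023         982.0092
  Σ                     91.1008       259.2082       1,018.2993
P = 91.1008.
Convexity = Σ t(t+1)·PV / [P·(1+y)²] = 1,018.2993 / (91.1008 × 1.182656) = 9.45136.

9.45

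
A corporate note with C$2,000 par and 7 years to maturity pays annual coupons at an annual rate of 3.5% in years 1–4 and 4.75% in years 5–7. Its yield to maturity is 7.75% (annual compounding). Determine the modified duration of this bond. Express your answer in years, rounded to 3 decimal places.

Periodic yield y = 0.0775. First find Macaulay duration:
  t   CF        PV=CF/(1+0.0775)^t    t·PV
  1        70.00        64.9652        64.9652
  2        70.00        60.2925       120.5851
  3        70.00        55.9559       167.8678
  4        70.00        51.9313       207.7251
  5        95.00        65.4090       327.0448
  6        95.00        60.7044       364.2262
  7     2,095.00     1,242.4047     8,696.8327
  Σ                  1,601.6629     9,949.2468
P = 1,601.6629; Macaulay duration = 9,949.2468 / 1,601.6629 = 6.21182 years.
Modified duration = D_Mac / (1 + y) = 6.21182 / 1.0775 = 5.76503 years.

5.765 years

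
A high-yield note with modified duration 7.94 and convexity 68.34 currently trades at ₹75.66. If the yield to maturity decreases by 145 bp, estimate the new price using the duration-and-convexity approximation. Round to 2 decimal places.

₹84.91

Duration effect: -D_mod·Δy = -7.94 × (-0.0145) = +0.115130
Convexity effect: ½·C·(Δy)² = 0.5 × 68.34 × (-0.0145)² = +0.0071842425
ΔP/P ≈ +0.115130 + 0.0071842425 = +0.1223142425
New price ≈ 75.66 × (1 + 0.1223142425) = 84.91429558755.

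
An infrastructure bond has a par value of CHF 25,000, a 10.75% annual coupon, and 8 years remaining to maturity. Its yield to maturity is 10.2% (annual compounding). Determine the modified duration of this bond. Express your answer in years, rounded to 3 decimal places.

5.249 years

Periodic yield y = 0.102. First find Macaulay duration:
  t   CF        PV=CF/(1+0.102)^t    t·PV
  1     2,687.50     2,438.7477     2,438.7477
  2     2,687.50     2,213.0197     4,426.0394
  3     2,687.50     2,008.1849     6,024.5546
  4     2,687.50     1,822.3093     7,289.2373
  5     2,687.50     1,653.6382     8,268.1911
  6     2,687.50     1,500.5791     9,003.4749
  7     2,687.50     1,361.6871     9,531.8094
  8    27,687.50    12,730.0757   101,840.6059
  Σ                 25,728.2418   148,822.6603
P = 25,728.2418; Macaulay duration = 148,822.6603 / 25,728.2418 = 5.78441 years.
Modified duration = D_Mac / (1 + y) = 5.78441 / 1.102 = 5.24901 years.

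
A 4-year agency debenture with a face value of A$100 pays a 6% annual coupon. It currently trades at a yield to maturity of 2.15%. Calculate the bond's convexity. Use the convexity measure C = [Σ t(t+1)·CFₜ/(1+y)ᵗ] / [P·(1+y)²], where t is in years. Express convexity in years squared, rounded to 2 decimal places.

With y = 0.0215:
  t   CF        PV=CF/(1+0.0215)^t    t·PV        t(t+1)·PV
  1         6.00         5.8737         5.8737          11.7474
  2         6.00         5.7501        11.5002          34.5005
  3         6.00         5.6291        16.8872          67.5488
  4       106.00        97.3537       389.4147       1,947.0736
  Σ                    114.6065       423.6758       2,060.8704
P = 114.6065.
Convexity = Σ t(t+1)·PV / [P·(1+y)²] = 2,060.8704 / (114.6065 × 1.043462) = 17.23314.

17.23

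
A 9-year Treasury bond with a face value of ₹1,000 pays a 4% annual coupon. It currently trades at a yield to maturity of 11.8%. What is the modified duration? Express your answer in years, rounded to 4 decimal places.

Periodic yield y = 0.118. First find Macaulay duration:
  t   CF        PV=CF/(1+0.118)^t    t·PV
  1        40.00        35.7782        35.7782
  2        40.00        32.0019        64.0039
  3        40.00        28.6243        85.8728
  4        40.00        25.6031       102.4125
  5        40.00        22.9008       114.5041
  6        40.00        20.4837       122.9024
  7        40.00        18.3218       128.2524
  8        40.00        16.3880       131.1039
  9     1,040.00       381.1159     3,430.0434
  Σ                    581.2178     4,214.8735
P = 581.2178; Macaulay duration = 4,214.8735 / 581.2178 = 7.25180 years.
Modified duration = D_Mac / (1 + y) = 7.25180 / 1.118 = 6.48640 years.

6.4864 years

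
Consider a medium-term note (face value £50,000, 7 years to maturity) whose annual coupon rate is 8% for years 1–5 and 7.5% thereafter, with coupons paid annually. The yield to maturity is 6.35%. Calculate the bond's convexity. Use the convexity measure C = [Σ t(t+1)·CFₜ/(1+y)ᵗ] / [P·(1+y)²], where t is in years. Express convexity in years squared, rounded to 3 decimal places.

With y = 0.0635:
  t   CF        PV=CF/(1+0.0635)^t    t·PV        t(t+1)·PV
  1     4,000.00     3,761.1660     3,761.1660       7,522.3319
  2     4,000.00     3,536.5923     7,073.1847      21,219.5541
  3     4,000.00     3,325.4277     9,976.2831      39,905.1323
  4     4,000.00     3,126.8714    12,507.4854      62,537.4272
  5     4,000.00     2,940.1705    14,700.8526      88,205.1159
  6     3,750.00     2,591.8287    15,550.9725     108,856.8073
  7    53,750.00    34,931.4014   244,519.8096   1,956,158.4767
  Σ                 54,213.4580   308,089.7539   2,284,404.8454
P = 54,213.4580.
Convexity = Σ t(t+1)·PV / [P·(1+y)²] = 2,284,404.8454 / (54,213.4580 × 1.131032) = 37.25555.

37.256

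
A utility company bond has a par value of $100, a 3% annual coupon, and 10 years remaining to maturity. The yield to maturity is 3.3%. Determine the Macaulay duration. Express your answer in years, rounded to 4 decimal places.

Periodic yield y = 0.033. Discount each cash flow and weight by its year:
  t   CF        PV=CF/(1+0.033)^t    t·PV
  1         3.00         2.9042         2.9042
  2         3.00         2.8114         5.6228
  3         3.00         2.7216         8.1647
  4         3.00         2.6346        10.5385
  5         3.00         2.5505        12.7523
  6         3.00         2.4690        14.8139
  7         3.00         2.3901        16.7308
  8         3.00         2.3138        18.5101
  9         3.00         2.2398        20.1586
  10      103.00        74.4447       744.4474
  Σ                     97.4797       854.6434
Price P = Σ PV = 97.4797.
Macaulay duration = Σ(t·PV) / P = 854.6434 / 97.4797 = 8.76740 years.

8.7674 years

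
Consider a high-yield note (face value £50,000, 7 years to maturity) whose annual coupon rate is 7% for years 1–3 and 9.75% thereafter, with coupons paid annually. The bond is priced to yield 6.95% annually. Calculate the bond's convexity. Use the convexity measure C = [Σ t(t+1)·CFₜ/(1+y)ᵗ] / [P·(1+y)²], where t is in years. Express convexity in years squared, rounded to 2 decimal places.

37.19

With y = 0.0695:
  t   CF        PV=CF/(1+0.0695)^t    t·PV        t(t+1)·PV
  1     3,500.00     3,272.5573     3,272.5573       6,545.1145
  2     3,500.00     3,059.8946     6,119.7892      18,359.3676
  3     3,500.00     2,861.0515     8,583.1545      34,332.6182
  4     4,875.00     3,726.0739    14,904.2956      74,521.4781
  5     4,875.00     3,483.9401    17,419.7003     104,518.2020
  6     4,875.00     3,257.5410    19,545.2458     136,816.7208
  7    54,875.00    34,285.3834   239,997.6841   1,919,981.4727
  Σ                 53,946.4418   309,842.4269   2,295,074.9739
P = 53,946.4418.
Convexity = Σ t(t+1)·PV / [P·(1+y)²] = 2,295,074.9739 / (53,946.4418 × 1.143830) = 37.19397.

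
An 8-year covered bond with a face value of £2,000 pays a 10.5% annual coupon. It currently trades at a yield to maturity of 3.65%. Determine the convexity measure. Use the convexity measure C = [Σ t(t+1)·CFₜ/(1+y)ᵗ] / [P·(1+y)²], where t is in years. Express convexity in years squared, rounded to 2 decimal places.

With y = 0.0365:
  t   CF        PV=CF/(1+0.0365)^t    t·PV        t(t+1)·PV
  1       210.00       202.6049       202.6049         405.2098
  2       210.00       195.4703       390.9405       1,172.8215
  3       210.00       188.5868       565.7605       2,263.0420
  4       210.00       181.9458       727.7833       3,638.9163
  5       210.00       175.5387       877.6933       5,266.1596
  6       210.00       169.3571     1,016.1427       7,112.9990
  7       210.00       163.3933     1,143.7529       9,150.0228
  8     2,210.00     1,658.9673    13,271.7383     119,445.6446
  Σ                  2,935.8642    18,196.4163     148,454.8157
P = 2,935.8642.
Convexity = Σ t(t+1)·PV / [P·(1+y)²] = 148,454.8157 / (2,935.8642 × 1.074332) = 47.06735.

47.07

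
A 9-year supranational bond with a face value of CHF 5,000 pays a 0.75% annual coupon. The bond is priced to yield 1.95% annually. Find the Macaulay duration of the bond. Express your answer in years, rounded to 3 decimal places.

Periodic yield y = 0.0195. Discount each cash flow and weight by its year:
  t   CF        PV=CF/(1+0.0195)^t    t·PV
  1        37.50        36.7827        36.7827
  2        37.50        36.0792        72.1584
  3        37.50        35.3891       106.1673
  4        37.50        34.7122       138.8489
  5        37.50        34.0483       170.2414
  6        37.50        33.3970       200.3822
  7        37.50        32.7582       229.3077
  8        37.50        32.1317       257.0534
  9     5,037.50     4,233.7966    38,104.1693
  Σ                  4,509.0951    39,315.1113
Price P = Σ PV = 4,509.0951.
Macaulay duration = Σ(t·PV) / P = 39,315.1113 / 4,509.0951 = 8.71907 years.

8.719 years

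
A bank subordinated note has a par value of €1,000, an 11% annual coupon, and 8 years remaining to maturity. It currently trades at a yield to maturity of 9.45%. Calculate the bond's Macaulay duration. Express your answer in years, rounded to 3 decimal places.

5.808 years

Periodic yield y = 0.0945. Discount each cash flow and weight by its year:
  t   CF        PV=CF/(1+0.0945)^t    t·PV
  1       110.00       100.5025       100.5025
  2       110.00        91.8250       183.6501
  3       110.00        83.8968       251.6904
  4       110.00        76.6531       306.6123
  5       110.00        70.0348       350.1740
  6       110.00        63.9879       383.9276
  7       110.00        58.4632       409.2422
  8     1,110.00       539.0100     4,312.0803
  Σ                  1,084.3734     6,297.8793
Price P = Σ PV = 1,084.3734.
Macaulay duration = Σ(t·PV) / P = 6,297.8793 / 1,084.3734 = 5.80785 years.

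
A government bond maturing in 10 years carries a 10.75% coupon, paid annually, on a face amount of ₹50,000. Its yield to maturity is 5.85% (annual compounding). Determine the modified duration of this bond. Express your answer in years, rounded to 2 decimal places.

Periodic yield y = 0.0585. First find Macaulay duration:
  t   CF        PV=CF/(1+0.0585)^t    t·PV
  1     5,375.00     5,077.9405     5,077.9405
  2     5,375.00     4,797.2985     9,594.5970
  3     5,375.00     4,532.1668    13,596.5003
  4     5,375.00     4,281.6880    17,126.7521
  5     5,375.00     4,045.0524    20,225.2622
  6     5,375.00     3,821.4950    22,928.9699
  7     5,375.00     3,610.2929    25,272.0500
  8     5,375.00     3,410.7632    27,286.1057
  9     5,375.00     3,222.2609    29,000.3485
  10   55,375.00    31,362.0986   313,620.9859
  Σ                 68,161.0568   483,729.5121
P = 68,161.0568; Macaulay duration = 483,729.5121 / 68,161.0568 = 7.09686 years.
Modified duration = D_Mac / (1 + y) = 7.09686 / 1.0585 = 6.70464 years.

6.70 years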